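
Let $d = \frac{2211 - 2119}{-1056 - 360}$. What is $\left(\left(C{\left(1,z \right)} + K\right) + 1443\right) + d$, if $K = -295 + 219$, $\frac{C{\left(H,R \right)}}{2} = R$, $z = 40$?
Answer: $\frac{512215}{354} \approx 1446.9$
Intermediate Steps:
$C{\left(H,R \right)} = 2 R$
$d = - \frac{23}{354}$ ($d = \frac{92}{-1416} = 92 \left(- \frac{1}{1416}\right) = - \frac{23}{354} \approx -0.064972$)
$K = -76$
$\left(\left(C{\left(1,z \right)} + K\right) + 1443\right) + d = \left(\left(2 \cdot 40 - 76\right) + 1443\right) - \frac{23}{354} = \left(\left(80 - 76\right) + 1443\right) - \frac{23}{354} = \left(4 + 1443\right) - \frac{23}{354} = 1447 - \frac{23}{354} = \frac{512215}{354}$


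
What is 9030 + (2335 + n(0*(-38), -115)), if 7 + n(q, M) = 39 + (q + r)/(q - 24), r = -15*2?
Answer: 45593/4 ≈ 11398.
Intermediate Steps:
r = -30
n(q, M) = 32 + (-30 + q)/(-24 + q) (n(q, M) = -7 + (39 + (q - 30)/(q - 24)) = -7 + (39 + (-30 + q)/(-24 + q)) = 32 + (-30 + q)/(-24 + q))
9030 + (2335 + n(0*(-38), -115)) = 9030 + (2335 + 3*(-266 + 11*(0*(-38)))/(-24 + 0*(-38))) = 9030 + (2335 + 3*(-266 + 11*0)/(-24 + 0)) = 9030 + (2335 + 3*(-266 + 0)/(-24)) = 9030 + (2335 + 3*(-1/24)*(-266)) = 9030 + (2335 + 133/4) = 9030 + 9473/4 = 45593/4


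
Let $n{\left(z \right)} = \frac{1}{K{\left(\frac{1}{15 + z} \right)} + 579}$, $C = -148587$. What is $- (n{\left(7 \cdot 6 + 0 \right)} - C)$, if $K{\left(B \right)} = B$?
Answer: $- \frac{4903965405}{33004} \approx -1.4859 \cdot 10^{5}$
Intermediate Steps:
$n{\left(z \right)} = \frac{1}{579 + \frac{1}{15 + z}}$ ($n{\left(z \right)} = \frac{1}{\frac{1}{15 + z} + 579} = \frac{1}{579 + \frac{1}{15 + z}}$)
$- (n{\left(7 \cdot 6 + 0 \right)} - C) = - (\frac{15 + \left(7 \cdot 6 + 0\right)}{8686 + 579 \left(7 \cdot 6 + 0\right)} - -148587) = - (\frac{15 + \left(42 + 0\right)}{8686 + 579 \left(42 + 0\right)} + 148587) = - (\frac{15 + 42}{8686 + 579 \cdot 42} + 148587) = - (\frac{1}{8686 + 24318} \cdot 57 + 148587) = - (\frac{1}{33004} \cdot 57 + 148587) = - (\frac{57}{33004} + 148587) = \left(-1\right) \frac{4903965405}{33004} = - \frac{4903965405}{33004}$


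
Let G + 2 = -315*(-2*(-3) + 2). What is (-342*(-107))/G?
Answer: -18297/1261 ≈ -14.510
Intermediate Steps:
G = -2522 (G = -2 - 315*(-2*(-3) + 2) = -2 - 315*(6 + 2) = -2 - 315*8 = -2 - 2520 = -2522)
(-342*(-107))/G = -342*(-107)/(-2522) = 36594*(-1/2522) = -18297/1261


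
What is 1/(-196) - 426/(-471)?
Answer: 27675/30772 ≈ 0.89936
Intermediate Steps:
1/(-196) - 426/(-471) = 1*(-1/196) - 426*(-1/471) = -1/196 + 142/157 = 27675/30772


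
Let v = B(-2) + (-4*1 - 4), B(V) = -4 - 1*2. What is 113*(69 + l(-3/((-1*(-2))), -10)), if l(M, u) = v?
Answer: 6215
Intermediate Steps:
B(V) = -6 (B(V) = -4 - 2 = -6)
v = -14 (v = -6 + (-4*1 - 4) = -6 + (-4 - 4) = -6 - 8 = -14)
l(M, u) = -14
113*(69 + l(-3/((-1*(-2))), -10)) = 113*(69 - 14) = 113*55 = 6215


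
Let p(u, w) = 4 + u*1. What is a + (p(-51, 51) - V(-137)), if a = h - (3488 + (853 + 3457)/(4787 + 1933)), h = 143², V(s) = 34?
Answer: 11342929/672 ≈ 16879.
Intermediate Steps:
p(u, w) = 4 + u
h = 20449
a = 11397361/672 (a = 20449 - (3488 + (853 + 3457)/(4787 + 1933)) = 20449 - (3488 + 4310/6720) = 20449 - (3488 + 4310*(1/6720)) = 20449 - (3488 + 431/672) = 20449 - 1*2344367/672 = 20449 - 2344367/672 = 11397361/672 ≈ 16960.)
a + (p(-51, 51) - V(-137)) = 11397361/672 + ((4 - 51) - 1*34) = 11397361/672 + (-47 - 34) = 11397361/672 - 81 = 11342929/672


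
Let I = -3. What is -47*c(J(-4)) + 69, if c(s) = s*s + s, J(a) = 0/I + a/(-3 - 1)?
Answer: -25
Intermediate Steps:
J(a) = -a/4 (J(a) = 0/(-3) + a/(-3 - 1) = 0*(-⅓) + a/(-4) = 0 + a*(-¼) = 0 - a/4 = -a/4)
c(s) = s + s² (c(s) = s² + s = s + s²)
-47*c(J(-4)) + 69 = -47*(-¼*(-4))*(1 - ¼*(-4)) + 69 = -47*(1 + 1) + 69 = -47*2 + 69 = -94 + 69 = -25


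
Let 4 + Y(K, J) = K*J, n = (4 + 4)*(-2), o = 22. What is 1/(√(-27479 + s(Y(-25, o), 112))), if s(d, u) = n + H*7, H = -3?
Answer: -I*√6879/13758 ≈ -0.0060285*I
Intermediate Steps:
n = -16 (n = 8*(-2) = -16)
Y(K, J) = -4 + J*K (Y(K, J) = -4 + K*J = -4 + J*K)
s(d, u) = -37 (s(d, u) = -16 - 3*7 = -16 - 21 = -37)
1/(√(-27479 + s(Y(-25, o), 112))) = 1/(√(-27479 - 37)) = 1/(√(-27516)) = 1/(2*I*√6879) = -I*√6879/13758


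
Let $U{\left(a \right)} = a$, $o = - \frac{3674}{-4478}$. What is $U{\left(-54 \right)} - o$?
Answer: $- \frac{122743}{2239} \approx -54.82$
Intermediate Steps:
$o = \frac{1837}{2239}$ ($o = \left(-3674\right) \left(- \frac{1}{4478}\right) = \frac{1837}{2239} \approx 0.82046$)
$U{\left(-54 \right)} - o = -54 - \frac{1837}{2239} = - \frac{122743}{2239}$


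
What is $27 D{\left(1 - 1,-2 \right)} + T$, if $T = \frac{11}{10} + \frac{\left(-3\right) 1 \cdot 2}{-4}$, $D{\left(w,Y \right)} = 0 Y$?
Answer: $\frac{13}{5} \approx 2.6$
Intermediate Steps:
$D{\left(w,Y \right)} = 0$
$T = \frac{13}{5}$ ($T = 11 \cdot \frac{1}{10} + \left(-3\right) 2 \left(- \frac{1}{4}\right) = \frac{11}{10} - - \frac{3}{2} = \frac{11}{10} + \frac{3}{2} = \frac{13}{5} \approx 2.6$)
$27 D{\left(1 - 1,-2 \right)} + T = 27 \cdot 0 + \frac{13}{5} = 0 + \frac{13}{5} = \frac{13}{5}$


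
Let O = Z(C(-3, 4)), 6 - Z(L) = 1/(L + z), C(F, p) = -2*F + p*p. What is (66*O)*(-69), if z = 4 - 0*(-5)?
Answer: -352935/13 ≈ -27149.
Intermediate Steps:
C(F, p) = p² - 2*F (C(F, p) = -2*F + p² = p² - 2*F)
z = 4 (z = 4 - 1*0 = 4 + 0 = 4)
Z(L) = 6 - 1/(4 + L) (Z(L) = 6 - 1/(L + 4) = 6 - 1/(4 + L))
O = 155/26 (O = (23 + 6*(4² - 2*(-3)))/(4 + (4² - 2*(-3))) = (23 + 6*(16 + 6))/(4 + (16 + 6)) = (23 + 6*22)/(4 + 22) = (23 + 132)/26 = (1/26)*155 = 155/26 ≈ 5.9615)
(66*O)*(-69) = (66*(155/26))*(-69) = (5115/13)*(-69) = -352935/13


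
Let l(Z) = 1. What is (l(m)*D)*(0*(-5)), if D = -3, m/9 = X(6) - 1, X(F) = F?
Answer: 0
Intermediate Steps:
m = 45 (m = 9*(6 - 1) = 9*5 = 45)
(l(m)*D)*(0*(-5)) = (1*(-3))*(0*(-5)) = -3*0 = 0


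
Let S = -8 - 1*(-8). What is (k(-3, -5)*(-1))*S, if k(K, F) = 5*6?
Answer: 0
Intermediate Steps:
k(K, F) = 30
S = 0 (S = -8 + 8 = 0)
(k(-3, -5)*(-1))*S = (30*(-1))*0 = -30*0 = 0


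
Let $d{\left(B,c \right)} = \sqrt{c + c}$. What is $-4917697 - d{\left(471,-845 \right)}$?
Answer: $-4917697 - 13 i \sqrt{10} \approx -4.9177 \cdot 10^{6} - 41.11 i$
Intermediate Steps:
$d{\left(B,c \right)} = \sqrt{2} \sqrt{c}$ ($d{\left(B,c \right)} = \sqrt{2 c} = \sqrt{2} \sqrt{c}$)
$-4917697 - d{\left(471,-845 \right)} = -4917697 - \sqrt{2} \sqrt{-845} = -4917697 - \sqrt{2} \cdot 13 i \sqrt{5} = -4917697 - 13 i \sqrt{10}$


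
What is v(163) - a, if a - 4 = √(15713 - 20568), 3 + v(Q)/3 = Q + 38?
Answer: 590 - I*√4855 ≈ 590.0 - 69.678*I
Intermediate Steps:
v(Q) = 105 + 3*Q (v(Q) = -9 + 3*(Q + 38) = -9 + 3*(38 + Q) = -9 + (114 + 3*Q) = 105 + 3*Q)
a = 4 + I*√4855 (a = 4 + √(15713 - 20568) = 4 + √(-4855) = 4 + I*√4855 ≈ 4.0 + 69.678*I)
v(163) - a = (105 + 3*163) - (4 + I*√4855) = (105 + 489) + (-4 - I*√4855) = 594 + (-4 - I*√4855) = 590 - I*√4855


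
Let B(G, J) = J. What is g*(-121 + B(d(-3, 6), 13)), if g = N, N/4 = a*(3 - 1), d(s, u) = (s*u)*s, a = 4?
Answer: -3456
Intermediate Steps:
d(s, u) = u*s²
N = 32 (N = 4*(4*(3 - 1)) = 4*(4*2) = 4*8 = 32)
g = 32
g*(-121 + B(d(-3, 6), 13)) = 32*(-121 + 13) = 32*(-108) = -3456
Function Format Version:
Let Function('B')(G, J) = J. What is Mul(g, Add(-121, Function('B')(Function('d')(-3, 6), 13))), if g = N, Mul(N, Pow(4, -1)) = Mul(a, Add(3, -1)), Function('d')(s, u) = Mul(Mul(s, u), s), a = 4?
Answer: -3456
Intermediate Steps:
Function('d')(s, u) = Mul(u, Pow(s, 2))
N = 32 (N = Mul(4, Mul(4, Add(3, -1))) = Mul(4, Mul(4, 2)) = Mul(4, 8) = 32)
g = 32
Mul(g, Add(-121, Function('B')(Function('d')(-3, 6), 13))) = Mul(32, Add(-121, 13)) = Mul(32, -108) = -3456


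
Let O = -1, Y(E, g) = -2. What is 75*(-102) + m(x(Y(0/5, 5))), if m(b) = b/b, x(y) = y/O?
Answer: -7649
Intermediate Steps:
x(y) = -y (x(y) = y/(-1) = y*(-1) = -y)
m(b) = 1
75*(-102) + m(x(Y(0/5, 5))) = 75*(-102) + 1 = -7650 + 1 = -7649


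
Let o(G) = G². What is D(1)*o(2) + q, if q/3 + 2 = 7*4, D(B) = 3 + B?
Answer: 94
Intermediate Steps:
q = 78 (q = -6 + 3*(7*4) = -6 + 3*28 = -6 + 84 = 78)
D(1)*o(2) + q = (3 + 1)*2² + 78 = 4*4 + 78 = 16 + 78 = 94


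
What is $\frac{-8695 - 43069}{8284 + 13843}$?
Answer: $- \frac{51764}{22127} \approx -2.3394$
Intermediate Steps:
$\frac{-8695 - 43069}{8284 + 13843} = - \frac{51764}{22127}$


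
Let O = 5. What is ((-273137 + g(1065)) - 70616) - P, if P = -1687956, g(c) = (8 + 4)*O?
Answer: 1344263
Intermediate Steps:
g(c) = 60 (g(c) = (8 + 4)*5 = 12*5 = 60)
((-273137 + g(1065)) - 70616) - P = ((-273137 + 60) - 70616) - 1*(-1687956) = (-273077 - 70616) + 1687956 = -343693 + 1687956 = 1344263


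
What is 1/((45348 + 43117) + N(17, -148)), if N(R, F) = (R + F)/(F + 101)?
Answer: 47/4157986 ≈ 1.1304e-5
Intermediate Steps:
N(R, F) = (F + R)/(101 + F)
1/((45348 + 43117) + N(17, -148)) = 1/((45348 + 43117) + (-148 + 17)/(101 - 148)) = 1/(88465 - 131/(-47)) = 1/(88465 - 1/47*(-131)) = 1/(88465 + 131/47) = 1/(4157986/47) = 47/4157986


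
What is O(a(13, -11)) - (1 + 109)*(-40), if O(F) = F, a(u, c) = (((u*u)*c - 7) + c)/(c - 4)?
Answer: 67877/15 ≈ 4525.1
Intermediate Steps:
a(u, c) = (-7 + c + c*u**2)/(-4 + c) (a(u, c) = ((u**2*c - 7) + c)/(-4 + c) = ((c*u**2 - 7) + c)/(-4 + c) = ((-7 + c*u**2) + c)/(-4 + c) = (-7 + c + c*u**2)/(-4 + c))
O(a(13, -11)) - (1 + 109)*(-40) = (-7 - 11 - 11*13**2)/(-4 - 11) - (1 + 109)*(-40) = (-7 - 11 - 11*169)/(-15) - 110*(-40) = -(-7 - 11 - 1859)/15 - 1*(-4400) = -1/15*(-1877) + 4400 = 1877/15 + 4400 = 67877/15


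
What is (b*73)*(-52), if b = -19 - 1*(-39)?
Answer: -75920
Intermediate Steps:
b = 20 (b = -19 + 39 = 20)
(b*73)*(-52) = (20*73)*(-52) = 1460*(-52) = -75920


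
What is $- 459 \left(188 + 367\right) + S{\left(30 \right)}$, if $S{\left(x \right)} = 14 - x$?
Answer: $-254761$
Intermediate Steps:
$- 459 \left(188 + 367\right) + S{\left(30 \right)} = - 459 \left(188 + 367\right) + \left(14 - 30\right) = \left(-459\right) 555 + \left(14 - 30\right) = -254745 - 16 = -254761$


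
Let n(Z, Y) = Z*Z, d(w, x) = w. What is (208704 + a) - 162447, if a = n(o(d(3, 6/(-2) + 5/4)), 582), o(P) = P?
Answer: 46266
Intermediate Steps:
n(Z, Y) = Z²
a = 9 (a = 3² = 9)
(208704 + a) - 162447 = (208704 + 9) - 162447 = 208713 - 162447 = 46266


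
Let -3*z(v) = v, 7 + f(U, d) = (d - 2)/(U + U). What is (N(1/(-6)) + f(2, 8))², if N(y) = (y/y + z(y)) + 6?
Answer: 196/81 ≈ 2.4198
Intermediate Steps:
f(U, d) = -7 + (-2 + d)/(2*U) (f(U, d) = -7 + (d - 2)/(U + U) = -7 + (-2 + d)/((2*U)) = -7 + (-2 + d)*(1/(2*U)) = -7 + (-2 + d)/(2*U))
z(v) = -v/3
N(y) = 7 - y/3 (N(y) = (y/y - y/3) + 6 = (1 - y/3) + 6 = 7 - y/3)
(N(1/(-6)) + f(2, 8))² = ((7 - ⅓/(-6)) + (½)*(-2 + 8 - 14*2)/2)² = ((7 - ⅓*(-⅙)) + (½)*(½)*(-2 + 8 - 28))² = ((7 + 1/18) + (½)*(½)*(-22))² = (127/18 - 11/2)² = (14/9)² = 196/81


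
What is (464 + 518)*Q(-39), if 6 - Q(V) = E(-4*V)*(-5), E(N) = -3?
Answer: -8838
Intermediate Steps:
Q(V) = -9 (Q(V) = 6 - (-3)*(-5) = 6 - 1*15 = 6 - 15 = -9)
(464 + 518)*Q(-39) = (464 + 518)*(-9) = 982*(-9) = -8838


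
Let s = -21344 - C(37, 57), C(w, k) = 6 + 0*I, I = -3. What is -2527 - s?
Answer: 18823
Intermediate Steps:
C(w, k) = 6 (C(w, k) = 6 + 0*(-3) = 6 + 0 = 6)
s = -21350 (s = -21344 - 1*6 = -21344 - 6 = -21350)
-2527 - s = -2527 - 1*(-21350) = -2527 + 21350 = 18823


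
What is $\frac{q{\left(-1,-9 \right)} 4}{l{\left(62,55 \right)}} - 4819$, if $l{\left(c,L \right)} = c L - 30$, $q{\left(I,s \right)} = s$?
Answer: $- \frac{4072064}{845} \approx -4819.0$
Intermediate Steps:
$l{\left(c,L \right)} = -30 + L c$ ($l{\left(c,L \right)} = L c - 30 = -30 + L c$)
$\frac{q{\left(-1,-9 \right)} 4}{l{\left(62,55 \right)}} - 4819 = \frac{\left(-9\right) 4}{-30 + 55 \cdot 62} - 4819 = - \frac{36}{-30 + 3410} - 4819 = - \frac{36}{3380} - 4819 = \left(-36\right) \frac{1}{3380} - 4819 = - \frac{9}{845} - 4819 = - \frac{4072064}{845}$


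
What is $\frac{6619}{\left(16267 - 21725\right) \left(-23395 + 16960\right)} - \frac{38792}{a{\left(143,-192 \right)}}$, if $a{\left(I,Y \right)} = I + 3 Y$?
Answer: $\frac{1362464412187}{15207925590} \approx 89.589$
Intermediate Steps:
$\frac{6619}{\left(16267 - 21725\right) \left(-23395 + 16960\right)} - \frac{38792}{a{\left(143,-192 \right)}} = \frac{6619}{\left(16267 - 21725\right) \left(-23395 + 16960\right)} - \frac{38792}{143 + 3 \left(-192\right)} = \frac{6619}{\left(-5458\right) \left(-6435\right)} - \frac{38792}{143 - 576} = \frac{6619}{35122230} - \frac{38792}{-433} = 6619 \cdot \frac{1}{35122230} - - \frac{38792}{433} = \frac{6619}{35122230} + \frac{38792}{433} = \frac{1362464412187}{15207925590}$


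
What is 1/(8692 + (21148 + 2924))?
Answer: 1/32764 ≈ 3.0521e-5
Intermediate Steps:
1/(8692 + (21148 + 2924)) = 1/(8692 + 24072) = 1/32764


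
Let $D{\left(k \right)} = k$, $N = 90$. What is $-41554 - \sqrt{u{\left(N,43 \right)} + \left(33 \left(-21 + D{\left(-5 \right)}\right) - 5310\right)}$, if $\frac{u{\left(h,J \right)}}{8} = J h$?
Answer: $-41554 - 2 \sqrt{6198} \approx -41711.0$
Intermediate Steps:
$u{\left(h,J \right)} = 8 J h$
$-41554 - \sqrt{u{\left(N,43 \right)} + \left(33 \left(-21 + D{\left(-5 \right)}\right) - 5310\right)} = -41554 - \sqrt{8 \cdot 43 \cdot 90 - \left(5310 - 33 \left(-21 - 5\right)\right)} = -41554 - \sqrt{30960 + \left(33 \left(-26\right) - 5310\right)} = -41554 - \sqrt{30960 - 6168} = -41554 - \sqrt{24792} = -41554 - 2 \sqrt{6198}$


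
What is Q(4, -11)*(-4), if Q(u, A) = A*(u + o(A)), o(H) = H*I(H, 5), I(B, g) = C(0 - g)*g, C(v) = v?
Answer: 12276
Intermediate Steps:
I(B, g) = -g² (I(B, g) = (0 - g)*g = (-g)*g = -g²)
o(H) = -25*H (o(H) = H*(-1*5²) = H*(-1*25) = H*(-25) = -25*H)
Q(u, A) = A*(u - 25*A)
Q(4, -11)*(-4) = -11*(4 - 25*(-11))*(-4) = -11*(4 + 275)*(-4) = -11*279*(-4) = -3069*(-4) = 12276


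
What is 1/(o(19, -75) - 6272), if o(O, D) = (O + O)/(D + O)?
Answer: -28/175635 ≈ -0.00015942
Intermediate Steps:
o(O, D) = 2*O/(D + O) (o(O, D) = (2*O)/(D + O) = 2*O/(D + O))
1/(o(19, -75) - 6272) = 1/(2*19/(-75 + 19) - 6272) = 1/(2*19/(-56) - 6272) = 1/(2*19*(-1/56) - 6272) = 1/(-19/28 - 6272) = 1/(-175635/28) = -28/175635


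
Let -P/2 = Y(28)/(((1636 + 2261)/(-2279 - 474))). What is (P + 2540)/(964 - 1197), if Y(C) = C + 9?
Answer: -10102102/908001 ≈ -11.126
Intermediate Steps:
Y(C) = 9 + C
P = 203722/3897 (P = -2*(9 + 28)/((1636 + 2261)/(-2279 - 474)) = -74/(3897/(-2753)) = -74/(3897*(-1/2753)) = -74/(-3897/2753) = -74*(-2753)/3897 = -2*(-101861/3897) = 203722/3897 ≈ 52.277)
(P + 2540)/(964 - 1197) = (203722/3897 + 2540)/(964 - 1197) = (10102102/3897)/(-233) = (10102102/3897)*(-1/233) = -10102102/908001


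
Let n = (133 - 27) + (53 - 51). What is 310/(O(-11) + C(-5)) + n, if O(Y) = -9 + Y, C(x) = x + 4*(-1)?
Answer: 2822/29 ≈ 97.310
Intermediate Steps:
C(x) = -4 + x (C(x) = x - 4 = -4 + x)
n = 108 (n = 106 + 2 = 108)
310/(O(-11) + C(-5)) + n = 310/((-9 - 11) + (-4 - 5)) + 108 = 310/(-20 - 9) + 108 = 310/(-29) + 108 = -1/29*310 + 108 = -310/29 + 108 = 2822/29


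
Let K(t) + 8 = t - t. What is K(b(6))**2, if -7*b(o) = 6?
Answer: 64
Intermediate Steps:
b(o) = -6/7 (b(o) = -1/7*6 = -6/7)
K(t) = -8 (K(t) = -8 + (t - t) = -8 + 0 = -8)
K(b(6))**2 = (-8)**2 = 64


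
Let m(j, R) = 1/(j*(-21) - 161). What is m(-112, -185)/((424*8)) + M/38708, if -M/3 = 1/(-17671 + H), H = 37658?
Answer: 187840295/1437429569950528 ≈ 1.3068e-7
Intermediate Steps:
M = -3/19987 (M = -3/(-17671 + 37658) = -3/19987 ≈ -0.00015010)
m(j, R) = 1/(-161 - 21*j) (m(j, R) = 1/(-21*j - 161) = 1/(-161 - 21*j))
m(-112, -185)/((424*8)) + M/38708 = (-1/(161 + 21*(-112)))/((424*8)) - 3/19987/38708 = -1/(161 - 2352)/3392 - 3/19987*1/38708 = -1/(-2191)*(1/3392) - 3/773656796 = -1*(-1/2191)*(1/3392) - 3/773656796 = (1/2191)*(1/3392) - 3/773656796 = 1/7431872 - 3/773656796 = 187840295/1437429569950528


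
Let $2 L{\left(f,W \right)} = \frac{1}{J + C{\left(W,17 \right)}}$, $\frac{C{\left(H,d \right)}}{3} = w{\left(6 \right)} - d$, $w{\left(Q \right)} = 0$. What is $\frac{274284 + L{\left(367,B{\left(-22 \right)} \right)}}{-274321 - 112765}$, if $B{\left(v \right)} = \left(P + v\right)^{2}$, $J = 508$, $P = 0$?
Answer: $- \frac{250695577}{353796604} \approx -0.70859$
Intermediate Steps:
$C{\left(H,d \right)} = - 3 d$ ($C{\left(H,d \right)} = 3 \left(0 - d\right) = 3 \left(- d\right) = - 3 d$)
$B{\left(v \right)} = v^{2}$ ($B{\left(v \right)} = \left(0 + v\right)^{2} = v^{2}$)
$L{\left(f,W \right)} = \frac{1}{914}$ ($L{\left(f,W \right)} = \frac{1}{2 \left(508 - 51\right)} = \frac{1}{2 \cdot 457} = \frac{1}{2} \cdot \frac{1}{457} = \frac{1}{914}$)
$\frac{274284 + L{\left(367,B{\left(-22 \right)} \right)}}{-274321 - 112765} = \frac{274284 + \frac{1}{914}}{-274321 - 112765} = \frac{250695577}{914 \left(-387086\right)} = \frac{250695577}{914} \left(- \frac{1}{387086}\right) = - \frac{250695577}{353796604}$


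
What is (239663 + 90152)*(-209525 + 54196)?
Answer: -51229834135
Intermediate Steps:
(239663 + 90152)*(-209525 + 54196) = 329815*(-155329) = -51229834135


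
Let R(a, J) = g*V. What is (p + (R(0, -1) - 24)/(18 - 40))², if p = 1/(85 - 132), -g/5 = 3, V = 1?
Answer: 3279721/1069156 ≈ 3.0676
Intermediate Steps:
g = -15 (g = -5*3 = -15)
R(a, J) = -15 (R(a, J) = -15*1 = -15)
p = -1/47 (p = 1/(-47) = -1/47 ≈ -0.021277)
(p + (R(0, -1) - 24)/(18 - 40))² = (-1/47 + (-15 - 24)/(18 - 40))² = (-1/47 - 39/(-22))² = (-1/47 - 39*(-1/22))² = (-1/47 + 39/22)² = (1811/1034)² = 3279721/1069156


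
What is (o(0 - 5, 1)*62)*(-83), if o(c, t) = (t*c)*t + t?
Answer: 20584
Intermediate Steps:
o(c, t) = t + c*t**2 (o(c, t) = (c*t)*t + t = c*t**2 + t = t + c*t**2)
(o(0 - 5, 1)*62)*(-83) = ((1*(1 + (0 - 5)*1))*62)*(-83) = ((1*(1 - 5*1))*62)*(-83) = ((1*(1 - 5))*62)*(-83) = ((1*(-4))*62)*(-83) = -4*62*(-83) = -248*(-83) = 20584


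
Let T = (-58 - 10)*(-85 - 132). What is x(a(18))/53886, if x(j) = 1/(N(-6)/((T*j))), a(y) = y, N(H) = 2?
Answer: 3162/1283 ≈ 2.4645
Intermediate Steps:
T = 14756 (T = -68*(-217) = 14756)
x(j) = 7378*j (x(j) = 1/(2/((14756*j))) = 1/(2*(1/(14756*j))) = 1/(1/(7378*j)) = 7378*j)
x(a(18))/53886 = (7378*18)/53886 = 132804*(1/53886) = 3162/1283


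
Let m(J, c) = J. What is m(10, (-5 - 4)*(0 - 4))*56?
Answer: 560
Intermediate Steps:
m(10, (-5 - 4)*(0 - 4))*56 = 10*56 = 560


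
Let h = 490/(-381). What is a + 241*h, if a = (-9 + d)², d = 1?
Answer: -93706/381 ≈ -245.95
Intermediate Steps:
h = -490/381 (h = 490*(-1/381) = -490/381 ≈ -1.2861)
a = 64 (a = (-9 + 1)² = (-8)² = 64)
a + 241*h = 64 + 241*(-490/381) = 64 - 118090/381 = -93706/381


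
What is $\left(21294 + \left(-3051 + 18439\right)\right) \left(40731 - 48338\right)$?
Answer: $-279039974$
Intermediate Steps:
$\left(21294 + \left(-3051 + 18439\right)\right) \left(40731 - 48338\right) = \left(21294 + 15388\right) \left(-7607\right) = 36682 \left(-7607\right) = -279039974$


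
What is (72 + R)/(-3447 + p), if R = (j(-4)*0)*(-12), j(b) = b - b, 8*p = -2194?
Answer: -288/14885 ≈ -0.019348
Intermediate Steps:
p = -1097/4 (p = (1/8)*(-2194) = -1097/4 ≈ -274.25)
j(b) = 0
R = 0 (R = (0*0)*(-12) = 0*(-12) = 0)
(72 + R)/(-3447 + p) = (72 + 0)/(-3447 - 1097/4) = 72/(-14885/4) = 72*(-4/14885) = -288/14885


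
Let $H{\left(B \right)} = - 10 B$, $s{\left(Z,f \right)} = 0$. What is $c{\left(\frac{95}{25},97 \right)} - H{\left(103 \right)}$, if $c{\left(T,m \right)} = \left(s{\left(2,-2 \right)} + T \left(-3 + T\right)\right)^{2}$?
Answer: $\frac{649526}{625} \approx 1039.2$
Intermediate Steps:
$c{\left(T,m \right)} = T^{2} \left(-3 + T\right)^{2}$ ($c{\left(T,m \right)} = \left(0 + T \left(-3 + T\right)\right)^{2} = \left(T \left(-3 + T\right)\right)^{2} = T^{2} \left(-3 + T\right)^{2}$)
$c{\left(\frac{95}{25},97 \right)} - H{\left(103 \right)} = \left(\frac{95}{25}\right)^{2} \left(-3 + \frac{95}{25}\right)^{2} - \left(-10\right) 103 = \left(95 \cdot \frac{1}{25}\right)^{2} \left(-3 + 95 \cdot \frac{1}{25}\right)^{2} - -1030 = \left(\frac{19}{5}\right)^{2} \left(-3 + \frac{19}{5}\right)^{2} + 1030 = \frac{361 \left(\frac{4}{5}\right)^{2}}{25} + 1030 = \frac{361}{25} \cdot \frac{16}{25} + 1030 = \frac{5776}{625} + 1030 = \frac{649526}{625}$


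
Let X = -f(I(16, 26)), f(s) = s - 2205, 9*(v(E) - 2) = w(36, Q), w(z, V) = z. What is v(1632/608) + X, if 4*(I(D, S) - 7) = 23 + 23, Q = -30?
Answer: 4385/2 ≈ 2192.5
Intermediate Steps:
v(E) = 6 (v(E) = 2 + (⅑)*36 = 2 + 4 = 6)
I(D, S) = 37/2 (I(D, S) = 7 + (23 + 23)/4 = 7 + (¼)*46 = 7 + 23/2 = 37/2)
f(s) = -2205 + s
X = 4373/2 (X = -(-2205 + 37/2) = -1*(-4373/2) = 4373/2 ≈ 2186.5)
v(1632/608) + X = 6 + 4373/2 = 4385/2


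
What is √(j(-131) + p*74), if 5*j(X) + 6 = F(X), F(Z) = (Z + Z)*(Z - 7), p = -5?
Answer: 14*√35 ≈ 82.825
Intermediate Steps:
F(Z) = 2*Z*(-7 + Z) (F(Z) = (2*Z)*(-7 + Z) = 2*Z*(-7 + Z))
j(X) = -6/5 + 2*X*(-7 + X)/5 (j(X) = -6/5 + (2*X*(-7 + X))/5 = -6/5 + 2*X*(-7 + X)/5)
√(j(-131) + p*74) = √((-6/5 + (⅖)*(-131)*(-7 - 131)) - 5*74) = √((-6/5 + (⅖)*(-131)*(-138)) - 370) = √((-6/5 + 36156/5) - 370) = √(7230 - 370) = √6860 = 14*√35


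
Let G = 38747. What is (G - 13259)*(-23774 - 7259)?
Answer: -790969104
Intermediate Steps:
(G - 13259)*(-23774 - 7259) = (38747 - 13259)*(-23774 - 7259) = 25488*(-31033) = -790969104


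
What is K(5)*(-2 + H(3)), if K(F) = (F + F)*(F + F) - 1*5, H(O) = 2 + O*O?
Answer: 855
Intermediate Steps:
H(O) = 2 + O²
K(F) = -5 + 4*F² (K(F) = (2*F)*(2*F) - 5 = 4*F² - 5 = -5 + 4*F²)
K(5)*(-2 + H(3)) = (-5 + 4*5²)*(-2 + (2 + 3²)) = (-5 + 4*25)*(-2 + (2 + 9)) = (-5 + 100)*(-2 + 11) = 95*9 = 855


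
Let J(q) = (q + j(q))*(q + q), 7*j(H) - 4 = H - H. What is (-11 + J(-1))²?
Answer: 5041/49 ≈ 102.88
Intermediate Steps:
j(H) = 4/7 (j(H) = 4/7 + (H - H)/7 = 4/7 + (⅐)*0 = 4/7 + 0 = 4/7)
J(q) = 2*q*(4/7 + q) (J(q) = (q + 4/7)*(q + q) = (4/7 + q)*(2*q) = 2*q*(4/7 + q))
(-11 + J(-1))² = (-11 + (2/7)*(-1)*(4 + 7*(-1)))² = (-11 + (2/7)*(-1)*(4 - 7))² = (-11 + (2/7)*(-1)*(-3))² = (-11 + 6/7)² = (-71/7)² = 5041/49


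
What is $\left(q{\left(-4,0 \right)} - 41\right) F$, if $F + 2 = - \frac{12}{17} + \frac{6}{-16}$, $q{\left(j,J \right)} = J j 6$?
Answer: $\frac{17179}{136} \approx 126.32$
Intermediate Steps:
$q{\left(j,J \right)} = 6 J j$
$F = - \frac{419}{136}$ ($F = -2 + \left(- \frac{12}{17} + \frac{6}{-16}\right) = -2 + \left(\left(-12\right) \frac{1}{17} + 6 \left(- \frac{1}{16}\right)\right) = -2 - \frac{147}{136} = - \frac{419}{136} \approx -3.0809$)
$\left(q{\left(-4,0 \right)} - 41\right) F = \left(6 \cdot 0 \left(-4\right) - 41\right) \left(- \frac{419}{136}\right) = \left(0 - 41\right) \left(- \frac{419}{136}\right) = \left(-41\right) \left(- \frac{419}{136}\right) = \frac{17179}{136}$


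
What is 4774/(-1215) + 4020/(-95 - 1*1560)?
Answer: -2557054/402165 ≈ -6.3582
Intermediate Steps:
4774/(-1215) + 4020/(-95 - 1*1560) = 4774*(-1/1215) + 4020/(-95 - 1560) = -4774/1215 + 4020/(-1655) = -4774/1215 + 4020*(-1/1655) = -4774/1215 - 804/331 = -2557054/402165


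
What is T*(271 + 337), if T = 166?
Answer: 100928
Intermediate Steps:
T*(271 + 337) = 166*(271 + 337) = 166*608 = 100928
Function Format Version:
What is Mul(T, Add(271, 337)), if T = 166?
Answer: 100928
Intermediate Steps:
Mul(T, Add(271, 337)) = Mul(166, Add(271, 337)) = Mul(166, 608) = 100928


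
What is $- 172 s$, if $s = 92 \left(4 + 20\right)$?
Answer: $-379776$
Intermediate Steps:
$s = 2208$ ($s = 92 \cdot 24 = 2208$)
$- 172 s = \left(-172\right) 2208 = -379776$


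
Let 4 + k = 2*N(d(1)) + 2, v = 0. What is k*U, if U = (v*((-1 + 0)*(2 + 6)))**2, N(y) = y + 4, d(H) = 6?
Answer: 0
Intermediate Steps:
N(y) = 4 + y
k = 18 (k = -4 + (2*(4 + 6) + 2) = -4 + (2*10 + 2) = -4 + (20 + 2) = -4 + 22 = 18)
U = 0 (U = (0*((-1 + 0)*(2 + 6)))**2 = (0*(-1*8))**2 = (0*(-8))**2 = 0**2 = 0)
k*U = 18*0 = 0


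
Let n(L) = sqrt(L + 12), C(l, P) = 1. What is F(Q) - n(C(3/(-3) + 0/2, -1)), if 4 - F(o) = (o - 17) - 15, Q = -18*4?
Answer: 108 - sqrt(13) ≈ 104.39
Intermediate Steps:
Q = -72
F(o) = 36 - o (F(o) = 4 - ((o - 17) - 15) = 4 - ((-17 + o) - 15) = 4 - (-32 + o) = 4 + (32 - o) = 36 - o)
n(L) = sqrt(12 + L)
F(Q) - n(C(3/(-3) + 0/2, -1)) = (36 - 1*(-72)) - sqrt(12 + 1) = (36 + 72) - sqrt(13) = 108 - sqrt(13)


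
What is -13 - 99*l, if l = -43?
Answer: 4244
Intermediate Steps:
-13 - 99*l = -13 - 99*(-43) = -13 + 4257 = 4244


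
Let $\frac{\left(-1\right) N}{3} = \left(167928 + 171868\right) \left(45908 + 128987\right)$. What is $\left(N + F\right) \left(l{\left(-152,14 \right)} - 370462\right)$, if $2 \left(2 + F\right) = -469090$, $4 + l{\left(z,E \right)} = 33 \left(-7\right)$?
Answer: $66090121969458479$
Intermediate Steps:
$l{\left(z,E \right)} = -235$ ($l{\left(z,E \right)} = -4 + 33 \left(-7\right) = -4 - 231 = -235$)
$F = -234547$ ($F = -2 + \frac{1}{2} \left(-469090\right) = -2 - 234545 = -234547$)
$N = -178285864260$ ($N = - 3 \left(167928 + 171868\right) \left(45908 + 128987\right) = - 3 \cdot 339796 \cdot 174895 = \left(-3\right) 59428621420 = -178285864260$)
$\left(N + F\right) \left(l{\left(-152,14 \right)} - 370462\right) = \left(-178285864260 - 234547\right) \left(-235 - 370462\right) = \left(-178286098807\right) \left(-370697\right) = 66090121969458479$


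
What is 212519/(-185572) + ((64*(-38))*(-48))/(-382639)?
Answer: -102980990633/71007084508 ≈ -1.4503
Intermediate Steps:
212519/(-185572) + ((64*(-38))*(-48))/(-382639) = 212519*(-1/185572) - 2432*(-48)*(-1/382639) = -212519/185572 + 116736*(-1/382639) = -212519/185572 - 116736/382639 = -102980990633/71007084508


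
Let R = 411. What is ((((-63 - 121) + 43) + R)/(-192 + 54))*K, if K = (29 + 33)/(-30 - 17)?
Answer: 2790/1081 ≈ 2.5809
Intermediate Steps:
K = -62/47 (K = 62/(-47) = 62*(-1/47) = -62/47 ≈ -1.3191)
((((-63 - 121) + 43) + R)/(-192 + 54))*K = ((((-63 - 121) + 43) + 411)/(-192 + 54))*(-62/47) = (((-184 + 43) + 411)/(-138))*(-62/47) = ((-141 + 411)*(-1/138))*(-62/47) = (270*(-1/138))*(-62/47) = -45/23*(-62/47) = 2790/1081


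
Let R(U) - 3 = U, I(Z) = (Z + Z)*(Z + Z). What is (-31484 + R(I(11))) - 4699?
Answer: -35696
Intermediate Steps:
I(Z) = 4*Z² (I(Z) = (2*Z)*(2*Z) = 4*Z²)
R(U) = 3 + U
(-31484 + R(I(11))) - 4699 = (-31484 + (3 + 4*11²)) - 4699 = (-31484 + (3 + 4*121)) - 4699 = (-31484 + (3 + 484)) - 4699 = (-31484 + 487) - 4699 = -30997 - 4699 = -35696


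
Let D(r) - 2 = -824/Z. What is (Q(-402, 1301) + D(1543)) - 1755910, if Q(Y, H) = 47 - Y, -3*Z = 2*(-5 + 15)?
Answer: -8776677/5 ≈ -1.7553e+6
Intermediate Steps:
Z = -20/3 (Z = -2*(-5 + 15)/3 = -2*10/3 = -⅓*20 = -20/3 ≈ -6.6667)
D(r) = 628/5 (D(r) = 2 - 824/(-20/3) = 2 - 824*(-3/20) = 2 + 618/5 = 628/5)
(Q(-402, 1301) + D(1543)) - 1755910 = ((47 - 1*(-402)) + 628/5) - 1755910 = ((47 + 402) + 628/5) - 1755910 = (449 + 628/5) - 1755910 = 2873/5 - 1755910 = -8776677/5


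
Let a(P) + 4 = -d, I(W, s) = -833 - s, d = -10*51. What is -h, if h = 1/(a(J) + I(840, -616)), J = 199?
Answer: -1/289 ≈ -0.0034602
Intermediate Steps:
d = -510
a(P) = 506 (a(P) = -4 - 1*(-510) = -4 + 510 = 506)
h = 1/289 (h = 1/(506 + (-833 - 1*(-616))) = 1/(506 + (-833 + 616)) = 1/(506 - 217) = 1/289 ≈ 0.0034602)
-h = -1*1/289 = -1/289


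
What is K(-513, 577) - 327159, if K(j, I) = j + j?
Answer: -328185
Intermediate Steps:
K(j, I) = 2*j
K(-513, 577) - 327159 = 2*(-513) - 327159 = -1026 - 327159 = -328185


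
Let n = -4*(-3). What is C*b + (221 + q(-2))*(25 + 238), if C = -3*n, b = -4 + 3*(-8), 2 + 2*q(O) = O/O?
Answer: 117999/2 ≈ 59000.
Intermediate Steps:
q(O) = -1/2 (q(O) = -1 + (O/O)/2 = -1 + (1/2)*1 = -1 + 1/2 = -1/2)
n = 12
b = -28 (b = -4 - 24 = -28)
C = -36 (C = -3*12 = -36)
C*b + (221 + q(-2))*(25 + 238) = -36*(-28) + (221 - 1/2)*(25 + 238) = 1008 + (441/2)*263 = 1008 + 115983/2 = 117999/2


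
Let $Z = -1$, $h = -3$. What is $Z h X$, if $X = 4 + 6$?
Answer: $30$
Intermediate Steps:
$X = 10$
$Z h X = \left(-1\right) \left(-3\right) 10 = 3 \cdot 10 = 30$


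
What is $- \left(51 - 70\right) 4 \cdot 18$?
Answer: $1368$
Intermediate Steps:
$- \left(51 - 70\right) 4 \cdot 18 = - \left(-19\right) 72 = \left(-1\right) \left(-1368\right) = 1368$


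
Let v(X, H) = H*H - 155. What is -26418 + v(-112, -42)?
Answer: -24809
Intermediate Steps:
v(X, H) = -155 + H**2 (v(X, H) = H**2 - 155 = -155 + H**2)
-26418 + v(-112, -42) = -26418 + (-155 + (-42)**2) = -26418 + (-155 + 1764) = -26418 + 1609 = -24809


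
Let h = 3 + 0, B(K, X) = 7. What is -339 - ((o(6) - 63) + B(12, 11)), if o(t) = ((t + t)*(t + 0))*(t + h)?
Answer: -931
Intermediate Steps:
h = 3
o(t) = 2*t**2*(3 + t) (o(t) = ((t + t)*(t + 0))*(t + 3) = ((2*t)*t)*(3 + t) = (2*t**2)*(3 + t) = 2*t**2*(3 + t))
-339 - ((o(6) - 63) + B(12, 11)) = -339 - ((2*6**2*(3 + 6) - 63) + 7) = -339 - ((2*36*9 - 63) + 7) = -339 - ((648 - 63) + 7) = -339 - (585 + 7) = -339 - 1*592 = -339 - 592 = -931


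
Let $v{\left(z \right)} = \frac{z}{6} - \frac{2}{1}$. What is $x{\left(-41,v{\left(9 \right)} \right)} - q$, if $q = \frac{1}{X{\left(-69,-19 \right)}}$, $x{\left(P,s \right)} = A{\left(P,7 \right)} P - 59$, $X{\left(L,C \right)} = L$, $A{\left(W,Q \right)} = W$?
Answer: $\frac{111919}{69} \approx 1622.0$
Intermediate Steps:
$v{\left(z \right)} = -2 + \frac{z}{6}$ ($v{\left(z \right)} = z \frac{1}{6} - 2 = \frac{z}{6} - 2 = -2 + \frac{z}{6}$)
$x{\left(P,s \right)} = -59 + P^{2}$ ($x{\left(P,s \right)} = P P - 59 = P^{2} - 59 = -59 + P^{2}$)
$q = - \frac{1}{69}$ ($q = \frac{1}{-69} = - \frac{1}{69} \approx -0.014493$)
$x{\left(-41,v{\left(9 \right)} \right)} - q = \left(-59 + \left(-41\right)^{2}\right) - - \frac{1}{69} = \left(-59 + 1681\right) + \frac{1}{69} = 1622 + \frac{1}{69} = \frac{111919}{69}$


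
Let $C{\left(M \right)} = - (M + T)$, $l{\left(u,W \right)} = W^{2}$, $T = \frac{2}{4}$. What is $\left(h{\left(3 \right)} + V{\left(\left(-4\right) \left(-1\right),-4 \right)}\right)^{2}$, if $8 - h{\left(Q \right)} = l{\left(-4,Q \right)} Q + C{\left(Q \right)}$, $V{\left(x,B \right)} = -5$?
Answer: $\frac{1681}{4} \approx 420.25$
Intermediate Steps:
$T = \frac{1}{2}$ ($T = 2 \cdot \frac{1}{4} = \frac{1}{2} \approx 0.5$)
$C{\left(M \right)} = - \frac{1}{2} - M$ ($C{\left(M \right)} = - (M + \frac{1}{2}) = - (\frac{1}{2} + M) = - \frac{1}{2} - M$)
$h{\left(Q \right)} = \frac{17}{2} + Q - Q^{3}$ ($h{\left(Q \right)} = 8 - \left(Q^{2} Q - \left(\frac{1}{2} + Q\right)\right) = 8 - \left(Q^{3} - \left(\frac{1}{2} + Q\right)\right) = 8 - \left(- \frac{1}{2} + Q^{3} - Q\right) = 8 + \left(\frac{1}{2} + Q - Q^{3}\right) = \frac{17}{2} + Q - Q^{3}$)
$\left(h{\left(3 \right)} + V{\left(\left(-4\right) \left(-1\right),-4 \right)}\right)^{2} = \left(\left(\frac{17}{2} + 3 - 3^{3}\right) - 5\right)^{2} = \left(\left(\frac{17}{2} + 3 - 27\right) - 5\right)^{2} = \left(- \frac{31}{2} - 5\right)^{2} = \left(- \frac{41}{2}\right)^{2} = \frac{1681}{4}$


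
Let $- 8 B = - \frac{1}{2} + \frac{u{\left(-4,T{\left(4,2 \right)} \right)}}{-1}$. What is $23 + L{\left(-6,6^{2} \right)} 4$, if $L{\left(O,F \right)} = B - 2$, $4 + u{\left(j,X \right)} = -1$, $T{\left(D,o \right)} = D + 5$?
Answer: $\frac{51}{4} \approx 12.75$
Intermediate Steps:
$T{\left(D,o \right)} = 5 + D$
$u{\left(j,X \right)} = -5$ ($u{\left(j,X \right)} = -4 - 1 = -5$)
$B = - \frac{9}{16}$ ($B = - \frac{- \frac{1}{2} - \frac{5}{-1}}{8} = - \frac{\left(-1\right) \frac{1}{2} - -5}{8} = - \frac{- \frac{1}{2} + 5}{8} = \left(- \frac{1}{8}\right) \frac{9}{2} = - \frac{9}{16} \approx -0.5625$)
$L{\left(O,F \right)} = - \frac{41}{16}$ ($L{\left(O,F \right)} = - \frac{9}{16} - 2 = - \frac{41}{16}$)
$23 + L{\left(-6,6^{2} \right)} 4 = 23 - \frac{41}{4} = \frac{51}{4}$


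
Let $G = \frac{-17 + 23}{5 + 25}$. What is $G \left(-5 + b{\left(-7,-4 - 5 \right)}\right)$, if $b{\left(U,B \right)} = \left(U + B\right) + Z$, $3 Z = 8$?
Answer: $- \frac{11}{3} \approx -3.6667$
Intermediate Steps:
$Z = \frac{8}{3}$ ($Z = \frac{1}{3} \cdot 8 = \frac{8}{3} \approx 2.6667$)
$b{\left(U,B \right)} = \frac{8}{3} + B + U$ ($b{\left(U,B \right)} = \left(U + B\right) + \frac{8}{3} = \left(B + U\right) + \frac{8}{3} = \frac{8}{3} + B + U$)
$G = \frac{1}{5}$ ($G = \frac{6}{30} = 6 \cdot \frac{1}{30} = \frac{1}{5} \approx 0.2$)
$G \left(-5 + b{\left(-7,-4 - 5 \right)}\right) = \frac{-5 - \frac{40}{3}}{5} = \frac{1}{5} \left(- \frac{55}{3}\right) = - \frac{11}{3}$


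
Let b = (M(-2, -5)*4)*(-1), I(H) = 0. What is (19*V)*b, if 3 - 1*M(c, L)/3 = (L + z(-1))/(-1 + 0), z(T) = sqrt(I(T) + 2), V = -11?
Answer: -5016 + 2508*sqrt(2) ≈ -1469.2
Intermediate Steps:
z(T) = sqrt(2) (z(T) = sqrt(0 + 2) = sqrt(2))
M(c, L) = 9 + 3*L + 3*sqrt(2) (M(c, L) = 9 - 3*(L + sqrt(2))/(-1 + 0) = 9 - 3*(L + sqrt(2))/(-1) = 9 - 3*(L + sqrt(2))*(-1) = 9 - 3*(-L - sqrt(2)) = 9 + (3*L + 3*sqrt(2)) = 9 + 3*L + 3*sqrt(2))
b = 24 - 12*sqrt(2) (b = ((9 + 3*(-5) + 3*sqrt(2))*4)*(-1) = ((9 - 15 + 3*sqrt(2))*4)*(-1) = ((-6 + 3*sqrt(2))*4)*(-1) = (-24 + 12*sqrt(2))*(-1) = 24 - 12*sqrt(2) ≈ 7.0294)
(19*V)*b = (19*(-11))*(24 - 12*sqrt(2)) = -209*(24 - 12*sqrt(2)) = -5016 + 2508*sqrt(2)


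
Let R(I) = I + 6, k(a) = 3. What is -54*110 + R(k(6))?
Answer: -5931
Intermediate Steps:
R(I) = 6 + I
-54*110 + R(k(6)) = -54*110 + (6 + 3) = -5940 + 9 = -5931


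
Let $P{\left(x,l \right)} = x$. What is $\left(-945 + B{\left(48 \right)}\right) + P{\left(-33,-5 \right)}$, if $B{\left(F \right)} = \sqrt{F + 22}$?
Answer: $-978 + \sqrt{70} \approx -969.63$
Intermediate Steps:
$B{\left(F \right)} = \sqrt{22 + F}$
$\left(-945 + B{\left(48 \right)}\right) + P{\left(-33,-5 \right)} = \left(-945 + \sqrt{22 + 48}\right) - 33 = \left(-945 + \sqrt{70}\right) - 33 = -978 + \sqrt{70}$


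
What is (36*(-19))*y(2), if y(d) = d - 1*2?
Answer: 0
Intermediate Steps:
y(d) = -2 + d (y(d) = d - 2 = -2 + d)
(36*(-19))*y(2) = (36*(-19))*(-2 + 2) = -684*0 = 0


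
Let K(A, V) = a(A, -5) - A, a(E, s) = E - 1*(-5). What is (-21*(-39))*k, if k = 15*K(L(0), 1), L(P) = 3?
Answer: 61425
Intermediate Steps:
a(E, s) = 5 + E (a(E, s) = E + 5 = 5 + E)
K(A, V) = 5 (K(A, V) = (5 + A) - A = 5)
k = 75 (k = 15*5 = 75)
(-21*(-39))*k = -21*(-39)*75 = 819*75 = 61425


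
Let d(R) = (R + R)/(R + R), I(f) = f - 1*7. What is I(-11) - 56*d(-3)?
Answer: -74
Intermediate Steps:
I(f) = -7 + f (I(f) = f - 7 = -7 + f)
d(R) = 1 (d(R) = (2*R)/((2*R)) = (2*R)*(1/(2*R)) = 1)
I(-11) - 56*d(-3) = (-7 - 11) - 56*1 = -18 - 56 = -74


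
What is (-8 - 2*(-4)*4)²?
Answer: 576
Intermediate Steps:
(-8 - 2*(-4)*4)² = (-8 + 8*4)² = (-8 + 32)² = 24² = 576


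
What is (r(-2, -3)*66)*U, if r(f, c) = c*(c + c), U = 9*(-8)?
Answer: -85536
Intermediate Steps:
U = -72
r(f, c) = 2*c**2 (r(f, c) = c*(2*c) = 2*c**2)
(r(-2, -3)*66)*U = ((2*(-3)**2)*66)*(-72) = ((2*9)*66)*(-72) = (18*66)*(-72) = 1188*(-72) = -85536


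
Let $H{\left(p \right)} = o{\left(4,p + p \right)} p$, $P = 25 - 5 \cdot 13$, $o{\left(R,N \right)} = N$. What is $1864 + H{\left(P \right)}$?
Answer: $5064$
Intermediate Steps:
$P = -40$ ($P = 25 - 65 = -40$)
$H{\left(p \right)} = 2 p^{2}$ ($H{\left(p \right)} = \left(p + p\right) p = 2 p p = 2 p^{2}$)
$1864 + H{\left(P \right)} = 1864 + 2 \left(-40\right)^{2} = 1864 + 2 \cdot 1600 = 1864 + 3200 = 5064$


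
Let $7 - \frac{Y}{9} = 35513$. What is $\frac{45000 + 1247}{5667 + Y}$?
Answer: $- \frac{46247}{313887} \approx -0.14734$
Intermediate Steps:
$Y = -319554$ ($Y = 63 - 319617 = -319554$)
$\frac{45000 + 1247}{5667 + Y} = \frac{45000 + 1247}{5667 - 319554} = \frac{46247}{-313887} = 46247 \left(- \frac{1}{313887}\right) = - \frac{46247}{313887}$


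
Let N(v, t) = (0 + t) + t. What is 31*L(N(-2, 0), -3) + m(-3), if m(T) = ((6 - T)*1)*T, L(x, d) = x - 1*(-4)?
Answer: 97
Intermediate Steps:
N(v, t) = 2*t (N(v, t) = t + t = 2*t)
L(x, d) = 4 + x (L(x, d) = x + 4 = 4 + x)
m(T) = T*(6 - T) (m(T) = (6 - T)*T = T*(6 - T))
31*L(N(-2, 0), -3) + m(-3) = 31*(4 + 2*0) - 3*(6 - 1*(-3)) = 31*(4 + 0) - 3*(6 + 3) = 31*4 - 3*9 = 124 - 27 = 97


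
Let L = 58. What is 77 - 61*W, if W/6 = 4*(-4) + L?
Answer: -15295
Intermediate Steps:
W = 252 (W = 6*(4*(-4) + 58) = 6*(-16 + 58) = 6*42 = 252)
77 - 61*W = 77 - 61*252 = 77 - 15372 = -15295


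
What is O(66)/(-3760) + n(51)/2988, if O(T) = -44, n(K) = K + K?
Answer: 10729/234060 ≈ 0.045839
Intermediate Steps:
n(K) = 2*K
O(66)/(-3760) + n(51)/2988 = -44/(-3760) + (2*51)/2988 = -44*(-1/3760) + 102*(1/2988) = 11/940 + 17/498 = 10729/234060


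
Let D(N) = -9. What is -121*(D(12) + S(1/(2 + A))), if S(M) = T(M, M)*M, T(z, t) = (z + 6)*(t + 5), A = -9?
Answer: 542201/343 ≈ 1580.8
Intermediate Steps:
T(z, t) = (5 + t)*(6 + z) (T(z, t) = (6 + z)*(5 + t) = (5 + t)*(6 + z))
S(M) = M*(30 + M**2 + 11*M) (S(M) = (30 + 5*M + 6*M + M*M)*M = (30 + 5*M + 6*M + M**2)*M = (30 + M**2 + 11*M)*M = M*(30 + M**2 + 11*M))
-121*(D(12) + S(1/(2 + A))) = -121*(-9 + (30 + (1/(2 - 9))**2 + 11/(2 - 9))/(2 - 9)) = -121*(-9 + (30 + (1/(-7))**2 + 11/(-7))/(-7)) = -121*(-9 - (30 + (-1/7)**2 + 11*(-1/7))/7) = -121*(-9 - (30 + 1/49 - 11/7)/7) = -121*(-9 - 1/7*1394/49) = -121*(-9 - 1394/343) = -121*(-4481/343) = 542201/343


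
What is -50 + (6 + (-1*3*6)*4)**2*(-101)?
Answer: -440006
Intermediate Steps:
-50 + (6 + (-1*3*6)*4)**2*(-101) = -50 + (6 - 3*6*4)**2*(-101) = -50 + (6 - 18*4)**2*(-101) = -50 + (6 - 72)**2*(-101) = -50 + (-66)**2*(-101) = -50 + 4356*(-101) = -50 - 439956 = -440006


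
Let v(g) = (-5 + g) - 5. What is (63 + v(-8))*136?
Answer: 6120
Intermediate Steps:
v(g) = -10 + g
(63 + v(-8))*136 = (63 + (-10 - 8))*136 = (63 - 18)*136 = 45*136 = 6120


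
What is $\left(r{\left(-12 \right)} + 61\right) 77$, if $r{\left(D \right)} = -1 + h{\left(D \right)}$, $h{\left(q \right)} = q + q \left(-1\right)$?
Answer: $4620$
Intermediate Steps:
$h{\left(q \right)} = 0$ ($h{\left(q \right)} = q - q = 0$)
$r{\left(D \right)} = -1$ ($r{\left(D \right)} = -1 + 0 = -1$)
$\left(r{\left(-12 \right)} + 61\right) 77 = \left(-1 + 61\right) 77 = 60 \cdot 77 = 4620$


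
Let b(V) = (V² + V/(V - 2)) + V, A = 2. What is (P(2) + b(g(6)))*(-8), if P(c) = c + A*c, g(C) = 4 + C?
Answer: -938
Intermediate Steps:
P(c) = 3*c (P(c) = c + 2*c = 3*c)
b(V) = V + V² + V/(-2 + V) (b(V) = (V² + V/(-2 + V)) + V = V + V² + V/(-2 + V))
(P(2) + b(g(6)))*(-8) = (3*2 + (4 + 6)*(-1 + (4 + 6)² - (4 + 6))/(-2 + (4 + 6)))*(-8) = (6 + 10*(-1 + 10² - 1*10)/(-2 + 10))*(-8) = (6 + 10*(-1 + 100 - 10)/8)*(-8) = (6 + 10*(⅛)*89)*(-8) = (6 + 445/4)*(-8) = (469/4)*(-8) = -938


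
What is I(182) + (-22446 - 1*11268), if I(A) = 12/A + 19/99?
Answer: -303727103/9009 ≈ -33714.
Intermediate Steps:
I(A) = 19/99 + 12/A (I(A) = 12/A + 19*(1/99) = 12/A + 19/99 = 19/99 + 12/A)
I(182) + (-22446 - 1*11268) = (19/99 + 12/182) + (-22446 - 1*11268) = (19/99 + 12*(1/182)) + (-22446 - 11268) = (19/99 + 6/91) - 33714 = 2323/9009 - 33714 = -303727103/9009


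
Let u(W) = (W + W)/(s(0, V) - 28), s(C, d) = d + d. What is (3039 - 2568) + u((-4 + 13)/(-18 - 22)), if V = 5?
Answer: 18841/40 ≈ 471.02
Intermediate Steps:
s(C, d) = 2*d
u(W) = -W/9 (u(W) = (W + W)/(2*5 - 28) = (2*W)/(10 - 28) = (2*W)/(-18) = (2*W)*(-1/18) = -W/9)
(3039 - 2568) + u((-4 + 13)/(-18 - 22)) = (3039 - 2568) - (-4 + 13)/(9*(-18 - 22)) = 471 - 1/(-40) = 471 - (-1)/40 = 471 - ⅑*(-9/40) = 471 + 1/40 = 18841/40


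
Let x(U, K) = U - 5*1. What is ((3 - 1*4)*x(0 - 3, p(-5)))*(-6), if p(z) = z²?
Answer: -48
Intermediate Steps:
x(U, K) = -5 + U (x(U, K) = U - 5 = -5 + U)
((3 - 1*4)*x(0 - 3, p(-5)))*(-6) = ((3 - 1*4)*(-5 + (0 - 3)))*(-6) = ((3 - 4)*(-5 - 3))*(-6) = -1*(-8)*(-6) = 8*(-6) = -48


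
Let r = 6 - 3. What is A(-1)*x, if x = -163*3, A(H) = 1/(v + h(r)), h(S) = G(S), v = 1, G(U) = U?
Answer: -489/4 ≈ -122.25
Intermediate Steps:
r = 3
h(S) = S
A(H) = ¼ (A(H) = 1/(1 + 3) = 1/4 = ¼)
x = -489
A(-1)*x = (¼)*(-489) = -489/4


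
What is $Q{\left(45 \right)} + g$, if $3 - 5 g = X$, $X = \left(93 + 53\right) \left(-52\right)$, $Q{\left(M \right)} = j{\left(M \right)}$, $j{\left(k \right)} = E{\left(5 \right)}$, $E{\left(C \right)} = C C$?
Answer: $1544$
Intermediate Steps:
$E{\left(C \right)} = C^{2}$
$j{\left(k \right)} = 25$ ($j{\left(k \right)} = 5^{2} = 25$)
$Q{\left(M \right)} = 25$
$X = -7592$ ($X = 146 \left(-52\right) = -7592$)
$g = 1519$ ($g = \frac{3}{5} - - \frac{7592}{5} = \frac{3}{5} + \frac{7592}{5} = 1519$)
$Q{\left(45 \right)} + g = 25 + 1519 = 1544$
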